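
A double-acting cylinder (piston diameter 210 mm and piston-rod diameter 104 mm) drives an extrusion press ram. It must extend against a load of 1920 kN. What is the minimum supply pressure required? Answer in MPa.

P ≈ 55.4 MPa

Cap-side area A_cap = π/4 × (210 mm)² = 34640 mm^2
P = F / A = 1920 kN / A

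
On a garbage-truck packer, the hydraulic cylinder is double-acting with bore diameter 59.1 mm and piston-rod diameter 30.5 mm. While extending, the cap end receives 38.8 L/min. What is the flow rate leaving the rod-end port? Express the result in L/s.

Q_out ≈ 0.474 L/s

Cap-side area A_cap = π/4 × (59.1 mm)² = 2743 mm^2
Rod-side annular area A_ann = π/4 × (59.1² − 30.5²) = 2013 mm^2
Piston speed v = Q_in/A_cap; rod-end outflow Q_out = v × A_ann = Q_in × A_ann/A_cap.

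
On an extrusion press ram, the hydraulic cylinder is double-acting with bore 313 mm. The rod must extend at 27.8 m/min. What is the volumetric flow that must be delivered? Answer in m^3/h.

Q ≈ 128 m^3/h

Cap-side area A_cap = π/4 × (313 mm)² = 76940 mm^2
Q = A × v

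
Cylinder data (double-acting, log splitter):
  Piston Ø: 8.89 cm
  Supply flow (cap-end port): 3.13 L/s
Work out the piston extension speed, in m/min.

v ≈ 30.3 m/min

Cap-side area A_cap = π/4 × (8.89 cm)² = 62.07 cm^2
v = Q / A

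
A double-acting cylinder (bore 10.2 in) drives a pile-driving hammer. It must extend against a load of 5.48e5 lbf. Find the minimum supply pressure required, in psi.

Cap-side area A_cap = π/4 × (10.2 in)² = 81.71 in^2
P = F / A = 5.48e5 lbf / A

P ≈ 6710 psi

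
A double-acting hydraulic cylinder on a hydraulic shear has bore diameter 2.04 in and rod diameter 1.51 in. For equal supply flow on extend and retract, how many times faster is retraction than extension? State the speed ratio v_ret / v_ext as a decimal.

v_ret/v_ext ≈ 2.21

Cap-side area A_cap = π/4 × (2.04 in)² = 3.269 in^2
Rod-side annular area A_ann = π/4 × (2.04² − 1.51²) = 1.478 in^2
For equal Q, v ∝ 1/A, so v_ret/v_ext = A_cap/A_ann.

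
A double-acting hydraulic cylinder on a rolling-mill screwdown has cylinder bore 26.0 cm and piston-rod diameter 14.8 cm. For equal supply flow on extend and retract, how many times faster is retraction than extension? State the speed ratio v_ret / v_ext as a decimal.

Cap-side area A_cap = π/4 × (26.0 cm)² = 530.9 cm^2
Rod-side annular area A_ann = π/4 × (26.0² − 14.8²) = 358.9 cm^2
For equal Q, v ∝ 1/A, so v_ret/v_ext = A_cap/A_ann.

v_ret/v_ext ≈ 1.48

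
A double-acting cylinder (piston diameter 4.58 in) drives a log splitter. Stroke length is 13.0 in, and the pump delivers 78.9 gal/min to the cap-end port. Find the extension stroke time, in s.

Cap-side area A_cap = π/4 × (4.58 in)² = 16.47 in^2
Swept volume V = A × L; t = V / Q = A·L / Q

t ≈ 0.705 s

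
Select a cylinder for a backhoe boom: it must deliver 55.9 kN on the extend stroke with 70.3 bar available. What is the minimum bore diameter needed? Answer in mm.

Extension force acts on the full piston face: F = P × (π/4)D².
D = √(4F / (πP)) = √(4 × 55.9 kN / (π × 70.3 bar))

D ≈ 101 mm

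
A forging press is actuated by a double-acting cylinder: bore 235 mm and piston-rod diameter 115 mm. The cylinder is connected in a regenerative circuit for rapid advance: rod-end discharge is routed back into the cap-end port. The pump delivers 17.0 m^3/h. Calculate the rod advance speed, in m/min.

v ≈ 27.3 m/min

In regeneration the rod-end outflow joins the pump flow into the cap end, so the net volume the pump must supply per unit advance equals the rod cross-section area.
Rod cross-section A_rod = π/4 × (115 mm)² = 10390 mm^2
v = Q_pump / A_rod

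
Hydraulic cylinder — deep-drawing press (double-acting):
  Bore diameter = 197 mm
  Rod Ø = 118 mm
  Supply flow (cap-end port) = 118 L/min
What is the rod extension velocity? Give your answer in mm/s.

Cap-side area A_cap = π/4 × (197 mm)² = 30480 mm^2
v = Q / A

v ≈ 64.5 mm/s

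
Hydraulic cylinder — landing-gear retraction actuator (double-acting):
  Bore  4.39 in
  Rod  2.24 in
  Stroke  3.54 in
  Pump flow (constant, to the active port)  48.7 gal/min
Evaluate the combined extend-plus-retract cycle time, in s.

Cap-side area A_cap = π/4 × (4.39 in)² = 15.14 in^2
Rod-side annular area A_ann = π/4 × (4.39² − 2.24²) = 11.20 in^2
t_ext = A_cap·L/Q = 0.2858 s
t_ret = A_ann·L/Q = 0.2114 s
t_cycle = t_ext + t_ret

t ≈ 0.497 s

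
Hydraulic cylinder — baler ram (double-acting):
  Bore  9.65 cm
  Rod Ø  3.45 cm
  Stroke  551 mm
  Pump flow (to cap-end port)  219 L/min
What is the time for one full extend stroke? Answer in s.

t ≈ 1.10 s

Cap-side area A_cap = π/4 × (9.65 cm)² = 73.14 cm^2
Swept volume V = A × L; t = V / Q = A·L / Q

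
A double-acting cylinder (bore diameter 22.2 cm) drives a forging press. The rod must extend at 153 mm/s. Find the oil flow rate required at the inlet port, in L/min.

Cap-side area A_cap = π/4 × (22.2 cm)² = 387.1 cm^2
Q = A × v

Q ≈ 355 L/min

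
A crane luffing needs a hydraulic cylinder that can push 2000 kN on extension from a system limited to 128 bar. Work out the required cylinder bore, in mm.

D ≈ 446 mm

Extension force acts on the full piston face: F = P × (π/4)D².
D = √(4F / (πP)) = √(4 × 2000 kN / (π × 128 bar))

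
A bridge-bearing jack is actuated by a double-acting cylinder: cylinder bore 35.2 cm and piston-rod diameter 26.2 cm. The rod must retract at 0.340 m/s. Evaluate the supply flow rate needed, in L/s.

Q ≈ 14.8 L/s

Rod-side annular area A_ann = π/4 × (35.2² − 26.2²) = 434.0 cm^2
Q = A × v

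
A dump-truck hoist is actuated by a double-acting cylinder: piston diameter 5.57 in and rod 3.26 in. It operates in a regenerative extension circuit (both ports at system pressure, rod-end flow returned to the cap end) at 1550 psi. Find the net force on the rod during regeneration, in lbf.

F ≈ 12900 lbf

With equal pressure on both faces, forces on the annular region cancel; the net push is pressure × rod cross-section.
Rod cross-section A_rod = π/4 × (3.26 in)² = 8.347 in^2
F = P × A_rod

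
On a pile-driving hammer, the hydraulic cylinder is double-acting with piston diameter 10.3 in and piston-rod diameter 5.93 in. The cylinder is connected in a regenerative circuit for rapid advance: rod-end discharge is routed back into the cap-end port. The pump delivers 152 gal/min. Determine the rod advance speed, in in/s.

In regeneration the rod-end outflow joins the pump flow into the cap end, so the net volume the pump must supply per unit advance equals the rod cross-section area.
Rod cross-section A_rod = π/4 × (5.93 in)² = 27.62 in^2
v = Q_pump / A_rod

v ≈ 21.2 in/s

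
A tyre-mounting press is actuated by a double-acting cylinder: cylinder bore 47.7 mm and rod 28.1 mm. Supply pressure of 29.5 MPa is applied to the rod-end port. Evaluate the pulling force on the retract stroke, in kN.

Rod-side annular area A_ann = π/4 × (47.7² − 28.1²) = 1167 mm^2
On retraction the pressure acts on the annular area (bore minus rod).
F = P × A_ann

F ≈ 34.4 kN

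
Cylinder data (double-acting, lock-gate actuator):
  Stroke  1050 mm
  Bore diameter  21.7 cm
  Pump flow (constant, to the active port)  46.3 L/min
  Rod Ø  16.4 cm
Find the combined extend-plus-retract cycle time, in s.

t ≈ 71.9 s

Cap-side area A_cap = π/4 × (21.7 cm)² = 369.8 cm^2
Rod-side annular area A_ann = π/4 × (21.7² − 16.4²) = 158.6 cm^2
t_ext = A_cap·L/Q = 50.32 s
t_ret = A_ann·L/Q = 21.58 s
t_cycle = t_ext + t_ret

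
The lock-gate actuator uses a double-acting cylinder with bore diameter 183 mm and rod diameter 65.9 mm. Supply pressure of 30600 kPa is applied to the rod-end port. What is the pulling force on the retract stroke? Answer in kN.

F ≈ 700 kN

Rod-side annular area A_ann = π/4 × (183² − 65.9²) = 22890 mm^2
On retraction the pressure acts on the annular area (bore minus rod).
F = P × A_ann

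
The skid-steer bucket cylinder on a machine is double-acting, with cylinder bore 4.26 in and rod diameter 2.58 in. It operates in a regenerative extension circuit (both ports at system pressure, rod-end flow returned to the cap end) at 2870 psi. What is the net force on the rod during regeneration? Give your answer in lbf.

F ≈ 15000 lbf

With equal pressure on both faces, forces on the annular region cancel; the net push is pressure × rod cross-section.
Rod cross-section A_rod = π/4 × (2.58 in)² = 5.228 in^2
F = P × A_rod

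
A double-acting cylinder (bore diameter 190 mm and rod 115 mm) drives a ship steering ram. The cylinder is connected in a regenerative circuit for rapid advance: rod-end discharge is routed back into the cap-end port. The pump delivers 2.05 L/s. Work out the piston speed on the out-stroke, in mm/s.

In regeneration the rod-end outflow joins the pump flow into the cap end, so the net volume the pump must supply per unit advance equals the rod cross-section area.
Rod cross-section A_rod = π/4 × (115 mm)² = 10390 mm^2
v = Q_pump / A_rod

v ≈ 197 mm/s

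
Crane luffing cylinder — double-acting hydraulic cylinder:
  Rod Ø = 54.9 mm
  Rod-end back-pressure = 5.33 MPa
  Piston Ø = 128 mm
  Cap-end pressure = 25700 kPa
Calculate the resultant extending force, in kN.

F ≈ 275 kN

Cap-side area A_cap = π/4 × (128 mm)² = 12870 mm^2
Rod-side annular area A_ann = π/4 × (128² − 54.9²) = 10500 mm^2
Net thrust = P_cap·A_cap − P_rod·A_ann = 330.7 kN − 55.97 kN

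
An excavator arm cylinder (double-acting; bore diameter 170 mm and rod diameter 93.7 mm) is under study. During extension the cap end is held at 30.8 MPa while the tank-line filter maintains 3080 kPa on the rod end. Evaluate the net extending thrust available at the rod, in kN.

Cap-side area A_cap = π/4 × (170 mm)² = 22700 mm^2
Rod-side annular area A_ann = π/4 × (170² − 93.7²) = 15800 mm^2
Net thrust = P_cap·A_cap − P_rod·A_ann = 699.1 kN − 48.67 kN

F ≈ 650 kN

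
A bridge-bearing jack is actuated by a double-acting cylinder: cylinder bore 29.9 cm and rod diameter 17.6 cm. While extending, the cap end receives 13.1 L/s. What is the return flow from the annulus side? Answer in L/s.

Cap-side area A_cap = π/4 × (29.9 cm)² = 702.2 cm^2
Rod-side annular area A_ann = π/4 × (29.9² − 17.6²) = 458.9 cm^2
Piston speed v = Q_in/A_cap; rod-end outflow Q_out = v × A_ann = Q_in × A_ann/A_cap.

Q_out ≈ 8.56 L/s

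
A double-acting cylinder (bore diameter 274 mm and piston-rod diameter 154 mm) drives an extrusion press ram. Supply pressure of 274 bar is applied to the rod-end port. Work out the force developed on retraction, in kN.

Rod-side annular area A_ann = π/4 × (274² − 154²) = 40340 mm^2
On retraction the pressure acts on the annular area (bore minus rod).
F = P × A_ann

F ≈ 1110 kN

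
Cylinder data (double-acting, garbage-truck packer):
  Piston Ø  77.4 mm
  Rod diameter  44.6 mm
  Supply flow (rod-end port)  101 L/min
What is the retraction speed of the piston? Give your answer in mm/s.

v ≈ 536 mm/s

Rod-side annular area A_ann = π/4 × (77.4² − 44.6²) = 3143 mm^2
Flow into the rod-end port fills the annular volume.
v = Q / A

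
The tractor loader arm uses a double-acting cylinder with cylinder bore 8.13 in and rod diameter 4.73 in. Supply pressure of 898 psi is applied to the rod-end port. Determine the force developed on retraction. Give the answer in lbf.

Rod-side annular area A_ann = π/4 × (8.13² − 4.73²) = 34.34 in^2
On retraction the pressure acts on the annular area (bore minus rod).
F = P × A_ann

F ≈ 30800 lbf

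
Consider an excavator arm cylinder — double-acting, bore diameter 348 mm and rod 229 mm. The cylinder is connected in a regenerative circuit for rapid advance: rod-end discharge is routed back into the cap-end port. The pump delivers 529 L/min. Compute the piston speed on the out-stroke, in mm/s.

In regeneration the rod-end outflow joins the pump flow into the cap end, so the net volume the pump must supply per unit advance equals the rod cross-section area.
Rod cross-section A_rod = π/4 × (229 mm)² = 41190 mm^2
v = Q_pump / A_rod

v ≈ 214 mm/s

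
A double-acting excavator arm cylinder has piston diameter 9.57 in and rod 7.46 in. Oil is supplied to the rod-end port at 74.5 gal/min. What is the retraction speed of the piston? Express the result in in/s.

Rod-side annular area A_ann = π/4 × (9.57² − 7.46²) = 28.22 in^2
Flow into the rod-end port fills the annular volume.
v = Q / A

v ≈ 10.2 in/s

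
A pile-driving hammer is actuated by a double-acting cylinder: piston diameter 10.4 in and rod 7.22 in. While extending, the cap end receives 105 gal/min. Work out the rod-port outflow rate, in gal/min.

Cap-side area A_cap = π/4 × (10.4 in)² = 84.95 in^2
Rod-side annular area A_ann = π/4 × (10.4² − 7.22²) = 44.01 in^2
Piston speed v = Q_in/A_cap; rod-end outflow Q_out = v × A_ann = Q_in × A_ann/A_cap.

Q_out ≈ 54.4 gal/min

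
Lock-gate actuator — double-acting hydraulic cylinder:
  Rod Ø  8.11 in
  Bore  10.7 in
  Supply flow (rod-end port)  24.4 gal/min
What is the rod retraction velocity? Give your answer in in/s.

v ≈ 2.46 in/s

Rod-side annular area A_ann = π/4 × (10.7² − 8.11²) = 38.26 in^2
Flow into the rod-end port fills the annular volume.
v = Q / A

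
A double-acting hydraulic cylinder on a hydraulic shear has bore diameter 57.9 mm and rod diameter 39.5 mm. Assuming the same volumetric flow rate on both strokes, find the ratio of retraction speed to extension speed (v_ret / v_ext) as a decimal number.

v_ret/v_ext ≈ 1.87

Cap-side area A_cap = π/4 × (57.9 mm)² = 2633 mm^2
Rod-side annular area A_ann = π/4 × (57.9² − 39.5²) = 1408 mm^2
For equal Q, v ∝ 1/A, so v_ret/v_ext = A_cap/A_ann.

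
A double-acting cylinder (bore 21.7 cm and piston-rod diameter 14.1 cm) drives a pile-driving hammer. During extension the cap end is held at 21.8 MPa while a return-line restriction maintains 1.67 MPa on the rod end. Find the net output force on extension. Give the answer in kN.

Cap-side area A_cap = π/4 × (21.7 cm)² = 369.8 cm^2
Rod-side annular area A_ann = π/4 × (21.7² − 14.1²) = 213.7 cm^2
Net thrust = P_cap·A_cap − P_rod·A_ann = 806.2 kN − 35.69 kN

F ≈ 771 kN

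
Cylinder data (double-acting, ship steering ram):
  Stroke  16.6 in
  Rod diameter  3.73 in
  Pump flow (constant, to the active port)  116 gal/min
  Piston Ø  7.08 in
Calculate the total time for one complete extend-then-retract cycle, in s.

t ≈ 2.52 s

Cap-side area A_cap = π/4 × (7.08 in)² = 39.37 in^2
Rod-side annular area A_ann = π/4 × (7.08² − 3.73²) = 28.44 in^2
t_ext = A_cap·L/Q = 1.463 s
t_ret = A_ann·L/Q = 1.057 s
t_cycle = t_ext + t_ret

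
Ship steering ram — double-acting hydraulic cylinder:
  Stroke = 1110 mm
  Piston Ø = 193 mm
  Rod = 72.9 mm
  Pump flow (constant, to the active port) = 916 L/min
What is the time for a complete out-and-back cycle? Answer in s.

Cap-side area A_cap = π/4 × (193 mm)² = 29260 mm^2
Rod-side annular area A_ann = π/4 × (193² − 72.9²) = 25080 mm^2
t_ext = A_cap·L/Q = 2.127 s
t_ret = A_ann·L/Q = 1.824 s
t_cycle = t_ext + t_ret

t ≈ 3.95 s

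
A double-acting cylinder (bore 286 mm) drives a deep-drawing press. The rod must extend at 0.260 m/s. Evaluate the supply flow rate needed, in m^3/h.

Cap-side area A_cap = π/4 × (286 mm)² = 64240 mm^2
Q = A × v

Q ≈ 60.1 m^3/h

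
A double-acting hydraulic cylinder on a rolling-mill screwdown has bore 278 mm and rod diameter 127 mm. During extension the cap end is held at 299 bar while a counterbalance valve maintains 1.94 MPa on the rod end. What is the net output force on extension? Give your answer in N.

Cap-side area A_cap = π/4 × (278 mm)² = 60700 mm^2
Rod-side annular area A_ann = π/4 × (278² − 127²) = 48030 mm^2
Net thrust = P_cap·A_cap − P_rod·A_ann = 1.815e6 N − 93180 N

F ≈ 1.72e6 N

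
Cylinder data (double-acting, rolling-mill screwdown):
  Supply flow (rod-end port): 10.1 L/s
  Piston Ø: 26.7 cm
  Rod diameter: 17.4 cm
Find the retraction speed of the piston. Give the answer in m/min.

v ≈ 18.8 m/min

Rod-side annular area A_ann = π/4 × (26.7² − 17.4²) = 322.1 cm^2
Flow into the rod-end port fills the annular volume.
v = Q / A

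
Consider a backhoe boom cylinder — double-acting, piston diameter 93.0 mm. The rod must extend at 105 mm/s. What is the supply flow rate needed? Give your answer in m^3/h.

Cap-side area A_cap = π/4 × (93.0 mm)² = 6793 mm^2
Q = A × v

Q ≈ 2.57 m^3/h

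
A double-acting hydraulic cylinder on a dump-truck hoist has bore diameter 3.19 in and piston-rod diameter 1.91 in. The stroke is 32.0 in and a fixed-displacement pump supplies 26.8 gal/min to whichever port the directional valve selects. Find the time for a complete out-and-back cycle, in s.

t ≈ 4.07 s

Cap-side area A_cap = π/4 × (3.19 in)² = 7.992 in^2
Rod-side annular area A_ann = π/4 × (3.19² − 1.91²) = 5.127 in^2
t_ext = A_cap·L/Q = 2.479 s
t_ret = A_ann·L/Q = 1.590 s
t_cycle = t_ext + t_ret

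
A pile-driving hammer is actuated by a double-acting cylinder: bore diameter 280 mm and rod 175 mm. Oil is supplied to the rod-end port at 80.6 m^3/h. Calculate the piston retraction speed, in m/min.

v ≈ 35.8 m/min

Rod-side annular area A_ann = π/4 × (280² − 175²) = 37520 mm^2
Flow into the rod-end port fills the annular volume.
v = Q / A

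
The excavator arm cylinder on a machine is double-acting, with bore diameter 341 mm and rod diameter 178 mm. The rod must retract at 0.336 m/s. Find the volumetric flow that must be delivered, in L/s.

Q ≈ 22.3 L/s

Rod-side annular area A_ann = π/4 × (341² − 178²) = 66440 mm^2
Q = A × v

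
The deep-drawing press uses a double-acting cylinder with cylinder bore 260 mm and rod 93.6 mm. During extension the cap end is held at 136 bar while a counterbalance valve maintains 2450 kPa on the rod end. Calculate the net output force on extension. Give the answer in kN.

Cap-side area A_cap = π/4 × (260 mm)² = 53090 mm^2
Rod-side annular area A_ann = π/4 × (260² − 93.6²) = 46210 mm^2
Net thrust = P_cap·A_cap − P_rod·A_ann = 722.1 kN − 113.2 kN

F ≈ 609 kN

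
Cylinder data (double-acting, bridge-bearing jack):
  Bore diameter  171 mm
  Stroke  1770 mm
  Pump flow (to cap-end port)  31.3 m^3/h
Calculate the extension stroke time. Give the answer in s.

t ≈ 4.68 s

Cap-side area A_cap = π/4 × (171 mm)² = 22970 mm^2
Swept volume V = A × L; t = V / Q = A·L / Q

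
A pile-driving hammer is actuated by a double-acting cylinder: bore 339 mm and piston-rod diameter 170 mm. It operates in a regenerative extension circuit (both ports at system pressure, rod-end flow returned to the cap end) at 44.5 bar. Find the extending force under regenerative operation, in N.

F ≈ 1.01e5 N

With equal pressure on both faces, forces on the annular region cancel; the net push is pressure × rod cross-section.
Rod cross-section A_rod = π/4 × (170 mm)² = 22700 mm^2
F = P × A_rod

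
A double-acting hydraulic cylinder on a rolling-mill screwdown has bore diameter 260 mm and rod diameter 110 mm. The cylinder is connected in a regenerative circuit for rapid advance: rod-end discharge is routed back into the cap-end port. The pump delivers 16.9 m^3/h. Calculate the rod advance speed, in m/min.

In regeneration the rod-end outflow joins the pump flow into the cap end, so the net volume the pump must supply per unit advance equals the rod cross-section area.
Rod cross-section A_rod = π/4 × (110 mm)² = 9503 mm^2
v = Q_pump / A_rod

v ≈ 29.6 m/min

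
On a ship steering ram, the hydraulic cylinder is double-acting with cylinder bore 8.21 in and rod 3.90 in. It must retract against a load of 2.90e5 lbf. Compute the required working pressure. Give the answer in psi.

P ≈ 7070 psi

Rod-side annular area A_ann = π/4 × (8.21² − 3.90²) = 40.99 in^2
Retraction: pressure acts on the annular area.
P = F / A = 2.90e5 lbf / A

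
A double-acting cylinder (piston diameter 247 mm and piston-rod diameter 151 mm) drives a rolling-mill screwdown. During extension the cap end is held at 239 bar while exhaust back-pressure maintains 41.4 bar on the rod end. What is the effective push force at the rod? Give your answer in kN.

Cap-side area A_cap = π/4 × (247 mm)² = 47920 mm^2
Rod-side annular area A_ann = π/4 × (247² − 151²) = 30010 mm^2
Net thrust = P_cap·A_cap − P_rod·A_ann = 1145 kN − 124.2 kN

F ≈ 1020 kN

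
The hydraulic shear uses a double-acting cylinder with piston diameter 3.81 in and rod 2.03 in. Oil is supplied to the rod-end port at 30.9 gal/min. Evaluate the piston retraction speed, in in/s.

Rod-side annular area A_ann = π/4 × (3.81² − 2.03²) = 8.164 in^2
Flow into the rod-end port fills the annular volume.
v = Q / A

v ≈ 14.6 in/s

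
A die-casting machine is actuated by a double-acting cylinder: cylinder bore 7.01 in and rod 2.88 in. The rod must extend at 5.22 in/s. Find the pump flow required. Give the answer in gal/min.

Cap-side area A_cap = π/4 × (7.01 in)² = 38.59 in^2
Q = A × v

Q ≈ 52.3 gal/min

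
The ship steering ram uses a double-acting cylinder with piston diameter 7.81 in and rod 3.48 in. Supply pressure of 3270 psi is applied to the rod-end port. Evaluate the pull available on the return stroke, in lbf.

F ≈ 1.26e5 lbf

Rod-side annular area A_ann = π/4 × (7.81² − 3.48²) = 38.39 in^2
On retraction the pressure acts on the annular area (bore minus rod).
F = P × A_ann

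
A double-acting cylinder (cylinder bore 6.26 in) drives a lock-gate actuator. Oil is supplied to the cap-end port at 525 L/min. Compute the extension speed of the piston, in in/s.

Cap-side area A_cap = π/4 × (6.26 in)² = 30.78 in^2
v = Q / A

v ≈ 17.3 in/s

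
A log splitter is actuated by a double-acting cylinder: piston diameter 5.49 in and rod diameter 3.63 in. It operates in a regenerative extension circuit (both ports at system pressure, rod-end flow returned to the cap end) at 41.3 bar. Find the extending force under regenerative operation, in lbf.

F ≈ 6200 lbf

With equal pressure on both faces, forces on the annular region cancel; the net push is pressure × rod cross-section.
Rod cross-section A_rod = π/4 × (3.63 in)² = 10.35 in^2
F = P × A_rod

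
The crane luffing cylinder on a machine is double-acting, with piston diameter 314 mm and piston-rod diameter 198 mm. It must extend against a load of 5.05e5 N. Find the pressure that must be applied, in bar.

Cap-side area A_cap = π/4 × (314 mm)² = 77440 mm^2
P = F / A = 5.05e5 N / A

P ≈ 65.2 bar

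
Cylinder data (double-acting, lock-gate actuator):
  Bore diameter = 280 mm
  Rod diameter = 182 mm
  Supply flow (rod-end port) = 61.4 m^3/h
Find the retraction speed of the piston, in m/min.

v ≈ 28.8 m/min

Rod-side annular area A_ann = π/4 × (280² − 182²) = 35560 mm^2
Flow into the rod-end port fills the annular volume.
v = Q / A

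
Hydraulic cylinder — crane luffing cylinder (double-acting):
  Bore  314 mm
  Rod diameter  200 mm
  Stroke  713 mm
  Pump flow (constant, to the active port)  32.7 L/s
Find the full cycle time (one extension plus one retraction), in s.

Cap-side area A_cap = π/4 × (314 mm)² = 77440 mm^2
Rod-side annular area A_ann = π/4 × (314² − 200²) = 46020 mm^2
t_ext = A_cap·L/Q = 1.688 s
t_ret = A_ann·L/Q = 1.003 s
t_cycle = t_ext + t_ret

t ≈ 2.69 s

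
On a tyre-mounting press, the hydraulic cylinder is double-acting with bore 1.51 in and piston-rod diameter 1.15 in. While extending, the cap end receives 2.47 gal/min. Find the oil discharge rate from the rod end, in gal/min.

Cap-side area A_cap = π/4 × (1.51 in)² = 1.791 in^2
Rod-side annular area A_ann = π/4 × (1.51² − 1.15²) = 0.7521 in^2
Piston speed v = Q_in/A_cap; rod-end outflow Q_out = v × A_ann = Q_in × A_ann/A_cap.

Q_out ≈ 1.04 gal/min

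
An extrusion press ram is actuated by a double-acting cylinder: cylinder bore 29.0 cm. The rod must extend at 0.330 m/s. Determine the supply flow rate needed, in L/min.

Cap-side area A_cap = π/4 × (29.0 cm)² = 660.5 cm^2
Q = A × v

Q ≈ 1310 L/min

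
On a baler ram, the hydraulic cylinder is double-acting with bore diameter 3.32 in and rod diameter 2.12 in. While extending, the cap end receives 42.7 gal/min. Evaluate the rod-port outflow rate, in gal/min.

Q_out ≈ 25.3 gal/min

Cap-side area A_cap = π/4 × (3.32 in)² = 8.657 in^2
Rod-side annular area A_ann = π/4 × (3.32² − 2.12²) = 5.127 in^2
Piston speed v = Q_in/A_cap; rod-end outflow Q_out = v × A_ann = Q_in × A_ann/A_cap.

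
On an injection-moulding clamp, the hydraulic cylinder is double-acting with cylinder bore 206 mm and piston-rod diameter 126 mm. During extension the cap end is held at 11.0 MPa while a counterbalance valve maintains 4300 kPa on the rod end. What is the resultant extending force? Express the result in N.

F ≈ 2.77e5 N

Cap-side area A_cap = π/4 × (206 mm)² = 33330 mm^2
Rod-side annular area A_ann = π/4 × (206² − 126²) = 20860 mm^2
Net thrust = P_cap·A_cap − P_rod·A_ann = 3.666e5 N − 89700 N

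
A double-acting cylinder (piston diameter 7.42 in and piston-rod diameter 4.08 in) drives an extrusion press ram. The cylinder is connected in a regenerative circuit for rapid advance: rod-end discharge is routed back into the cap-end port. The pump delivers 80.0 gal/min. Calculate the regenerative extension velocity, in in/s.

v ≈ 23.6 in/s

In regeneration the rod-end outflow joins the pump flow into the cap end, so the net volume the pump must supply per unit advance equals the rod cross-section area.
Rod cross-section A_rod = π/4 × (4.08 in)² = 13.07 in^2
v = Q_pump / A_rod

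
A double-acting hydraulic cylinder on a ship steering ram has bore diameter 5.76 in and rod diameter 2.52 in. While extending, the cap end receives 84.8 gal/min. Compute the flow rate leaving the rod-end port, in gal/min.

Cap-side area A_cap = π/4 × (5.76 in)² = 26.06 in^2
Rod-side annular area A_ann = π/4 × (5.76² − 2.52²) = 21.07 in^2
Piston speed v = Q_in/A_cap; rod-end outflow Q_out = v × A_ann = Q_in × A_ann/A_cap.

Q_out ≈ 68.6 gal/min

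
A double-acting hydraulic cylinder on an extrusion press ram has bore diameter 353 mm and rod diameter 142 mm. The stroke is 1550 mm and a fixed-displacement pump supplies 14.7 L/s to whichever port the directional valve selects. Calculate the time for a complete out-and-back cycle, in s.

t ≈ 19.0 s

Cap-side area A_cap = π/4 × (353 mm)² = 97870 mm^2
Rod-side annular area A_ann = π/4 × (353² − 142²) = 82030 mm^2
t_ext = A_cap·L/Q = 10.32 s
t_ret = A_ann·L/Q = 8.650 s
t_cycle = t_ext + t_ret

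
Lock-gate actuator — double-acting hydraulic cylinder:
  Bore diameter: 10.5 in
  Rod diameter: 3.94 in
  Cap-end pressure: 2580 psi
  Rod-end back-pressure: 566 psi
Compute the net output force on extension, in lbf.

F ≈ 1.81e5 lbf

Cap-side area A_cap = π/4 × (10.5 in)² = 86.59 in^2
Rod-side annular area A_ann = π/4 × (10.5² − 3.94²) = 74.40 in^2
Net thrust = P_cap·A_cap − P_rod·A_ann = 2.234e5 lbf − 42110 lbf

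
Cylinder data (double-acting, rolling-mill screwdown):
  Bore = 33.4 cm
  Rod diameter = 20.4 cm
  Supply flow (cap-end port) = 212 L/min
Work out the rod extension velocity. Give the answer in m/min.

Cap-side area A_cap = π/4 × (33.4 cm)² = 876.2 cm^2
v = Q / A

v ≈ 2.42 m/min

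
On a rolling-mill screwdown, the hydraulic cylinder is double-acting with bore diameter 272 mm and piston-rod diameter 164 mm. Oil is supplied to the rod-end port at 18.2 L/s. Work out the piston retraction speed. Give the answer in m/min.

Rod-side annular area A_ann = π/4 × (272² − 164²) = 36980 mm^2
Flow into the rod-end port fills the annular volume.
v = Q / A

v ≈ 29.5 m/min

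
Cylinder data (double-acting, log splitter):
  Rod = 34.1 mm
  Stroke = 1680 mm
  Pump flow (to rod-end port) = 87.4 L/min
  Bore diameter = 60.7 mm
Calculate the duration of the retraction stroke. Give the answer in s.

Rod-side annular area A_ann = π/4 × (60.7² − 34.1²) = 1981 mm^2
Swept volume V = A × L; t = V / Q = A·L / Q

t ≈ 2.28 s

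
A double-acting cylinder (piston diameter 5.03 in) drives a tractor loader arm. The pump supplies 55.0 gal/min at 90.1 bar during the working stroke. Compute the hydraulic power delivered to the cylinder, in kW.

Hydraulic power = P × Q

W ≈ 31.3 kW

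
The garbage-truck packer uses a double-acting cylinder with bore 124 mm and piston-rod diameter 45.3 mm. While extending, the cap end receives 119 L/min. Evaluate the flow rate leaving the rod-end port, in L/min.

Cap-side area A_cap = π/4 × (124 mm)² = 12080 mm^2
Rod-side annular area A_ann = π/4 × (124² − 45.3²) = 10460 mm^2
Piston speed v = Q_in/A_cap; rod-end outflow Q_out = v × A_ann = Q_in × A_ann/A_cap.

Q_out ≈ 103 L/min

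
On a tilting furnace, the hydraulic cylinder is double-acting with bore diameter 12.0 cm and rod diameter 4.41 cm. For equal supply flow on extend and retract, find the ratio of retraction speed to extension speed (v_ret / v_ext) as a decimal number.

Cap-side area A_cap = π/4 × (12.0 cm)² = 113.1 cm^2
Rod-side annular area A_ann = π/4 × (12.0² − 4.41²) = 97.82 cm^2
For equal Q, v ∝ 1/A, so v_ret/v_ext = A_cap/A_ann.

v_ret/v_ext ≈ 1.16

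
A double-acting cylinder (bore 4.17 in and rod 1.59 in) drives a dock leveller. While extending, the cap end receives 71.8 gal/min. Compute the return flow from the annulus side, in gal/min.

Cap-side area A_cap = π/4 × (4.17 in)² = 13.66 in^2
Rod-side annular area A_ann = π/4 × (4.17² − 1.59²) = 11.67 in^2
Piston speed v = Q_in/A_cap; rod-end outflow Q_out = v × A_ann = Q_in × A_ann/A_cap.

Q_out ≈ 61.4 gal/min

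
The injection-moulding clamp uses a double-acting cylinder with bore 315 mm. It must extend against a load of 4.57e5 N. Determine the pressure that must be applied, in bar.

P ≈ 58.6 bar

Cap-side area A_cap = π/4 × (315 mm)² = 77930 mm^2
P = F / A = 4.57e5 N / A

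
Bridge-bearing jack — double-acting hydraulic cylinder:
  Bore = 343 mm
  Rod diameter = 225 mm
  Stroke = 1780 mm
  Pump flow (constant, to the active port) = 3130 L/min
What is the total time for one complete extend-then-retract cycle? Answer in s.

t ≈ 4.95 s

Cap-side area A_cap = π/4 × (343 mm)² = 92400 mm^2
Rod-side annular area A_ann = π/4 × (343² − 225²) = 52640 mm^2
t_ext = A_cap·L/Q = 3.153 s
t_ret = A_ann·L/Q = 1.796 s
t_cycle = t_ext + t_ret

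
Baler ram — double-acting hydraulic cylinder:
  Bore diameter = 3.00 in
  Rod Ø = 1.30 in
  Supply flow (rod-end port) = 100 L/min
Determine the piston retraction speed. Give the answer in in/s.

Rod-side annular area A_ann = π/4 × (3.00² − 1.30²) = 5.741 in^2
Flow into the rod-end port fills the annular volume.
v = Q / A

v ≈ 17.7 in/s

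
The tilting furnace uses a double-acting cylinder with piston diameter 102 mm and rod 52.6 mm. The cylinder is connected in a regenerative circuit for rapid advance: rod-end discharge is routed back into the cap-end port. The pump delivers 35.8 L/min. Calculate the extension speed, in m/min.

v ≈ 16.5 m/min

In regeneration the rod-end outflow joins the pump flow into the cap end, so the net volume the pump must supply per unit advance equals the rod cross-section area.
Rod cross-section A_rod = π/4 × (52.6 mm)² = 2173 mm^2
v = Q_pump / A_rod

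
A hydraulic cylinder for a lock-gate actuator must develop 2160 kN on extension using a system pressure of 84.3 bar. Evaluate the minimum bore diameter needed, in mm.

D ≈ 571 mm

Extension force acts on the full piston face: F = P × (π/4)D².
D = √(4F / (πP)) = √(4 × 2160 kN / (π × 84.3 bar))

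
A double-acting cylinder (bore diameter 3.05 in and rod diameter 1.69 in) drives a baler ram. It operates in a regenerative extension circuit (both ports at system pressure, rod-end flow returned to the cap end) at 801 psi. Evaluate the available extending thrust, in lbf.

F ≈ 1800 lbf

With equal pressure on both faces, forces on the annular region cancel; the net push is pressure × rod cross-section.
Rod cross-section A_rod = π/4 × (1.69 in)² = 2.243 in^2
F = P × A_rod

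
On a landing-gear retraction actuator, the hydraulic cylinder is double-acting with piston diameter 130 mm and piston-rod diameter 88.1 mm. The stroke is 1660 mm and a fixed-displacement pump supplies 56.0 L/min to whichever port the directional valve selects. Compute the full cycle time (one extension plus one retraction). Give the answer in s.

Cap-side area A_cap = π/4 × (130 mm)² = 13270 mm^2
Rod-side annular area A_ann = π/4 × (130² − 88.1²) = 7177 mm^2
t_ext = A_cap·L/Q = 23.61 s
t_ret = A_ann·L/Q = 12.77 s
t_cycle = t_ext + t_ret

t ≈ 36.4 s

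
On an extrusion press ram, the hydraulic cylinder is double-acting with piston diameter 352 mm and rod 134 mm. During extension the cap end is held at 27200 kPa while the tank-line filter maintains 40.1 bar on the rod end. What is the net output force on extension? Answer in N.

F ≈ 2.31e6 N

Cap-side area A_cap = π/4 × (352 mm)² = 97310 mm^2
Rod-side annular area A_ann = π/4 × (352² − 134²) = 83210 mm^2
Net thrust = P_cap·A_cap − P_rod·A_ann = 2.647e6 N − 3.337e5 N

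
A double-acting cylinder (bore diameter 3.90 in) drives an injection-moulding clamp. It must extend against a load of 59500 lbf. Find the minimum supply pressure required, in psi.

Cap-side area A_cap = π/4 × (3.90 in)² = 11.95 in^2
P = F / A = 59500 lbf / A

P ≈ 4980 psi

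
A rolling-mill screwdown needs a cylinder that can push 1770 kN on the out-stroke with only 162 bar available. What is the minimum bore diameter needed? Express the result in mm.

Extension force acts on the full piston face: F = P × (π/4)D².
D = √(4F / (πP)) = √(4 × 1770 kN / (π × 162 bar))

D ≈ 373 mm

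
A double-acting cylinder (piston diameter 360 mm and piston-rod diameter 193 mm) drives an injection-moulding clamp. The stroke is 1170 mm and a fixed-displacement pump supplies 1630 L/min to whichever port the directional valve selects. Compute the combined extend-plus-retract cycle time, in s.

t ≈ 7.51 s

Cap-side area A_cap = π/4 × (360 mm)² = 1.018e5 mm^2
Rod-side annular area A_ann = π/4 × (360² − 193²) = 72530 mm^2
t_ext = A_cap·L/Q = 4.384 s
t_ret = A_ann·L/Q = 3.124 s
t_cycle = t_ext + t_ret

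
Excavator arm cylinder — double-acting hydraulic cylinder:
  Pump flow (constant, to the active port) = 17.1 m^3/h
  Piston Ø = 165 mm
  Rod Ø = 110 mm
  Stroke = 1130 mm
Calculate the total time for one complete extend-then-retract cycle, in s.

t ≈ 7.91 s

Cap-side area A_cap = π/4 × (165 mm)² = 21380 mm^2
Rod-side annular area A_ann = π/4 × (165² − 110²) = 11880 mm^2
t_ext = A_cap·L/Q = 5.087 s
t_ret = A_ann·L/Q = 2.826 s
t_cycle = t_ext + t_ret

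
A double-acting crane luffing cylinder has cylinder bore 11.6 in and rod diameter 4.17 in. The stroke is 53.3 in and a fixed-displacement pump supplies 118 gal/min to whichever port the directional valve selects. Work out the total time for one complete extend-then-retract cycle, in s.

t ≈ 23.2 s

Cap-side area A_cap = π/4 × (11.6 in)² = 105.7 in^2
Rod-side annular area A_ann = π/4 × (11.6² − 4.17²) = 92.03 in^2
t_ext = A_cap·L/Q = 12.40 s
t_ret = A_ann·L/Q = 10.80 s
t_cycle = t_ext + t_ret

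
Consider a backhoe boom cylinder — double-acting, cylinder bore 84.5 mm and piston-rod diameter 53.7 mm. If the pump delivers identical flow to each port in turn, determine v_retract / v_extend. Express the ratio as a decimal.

Cap-side area A_cap = π/4 × (84.5 mm)² = 5608 mm^2
Rod-side annular area A_ann = π/4 × (84.5² − 53.7²) = 3343 mm^2
For equal Q, v ∝ 1/A, so v_ret/v_ext = A_cap/A_ann.

v_ret/v_ext ≈ 1.68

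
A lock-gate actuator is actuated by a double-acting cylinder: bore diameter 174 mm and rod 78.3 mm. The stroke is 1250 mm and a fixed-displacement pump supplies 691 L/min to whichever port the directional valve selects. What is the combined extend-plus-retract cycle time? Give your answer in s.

t ≈ 4.64 s

Cap-side area A_cap = π/4 × (174 mm)² = 23780 mm^2
Rod-side annular area A_ann = π/4 × (174² − 78.3²) = 18960 mm^2
t_ext = A_cap·L/Q = 2.581 s
t_ret = A_ann·L/Q = 2.058 s
t_cycle = t_ext + t_ret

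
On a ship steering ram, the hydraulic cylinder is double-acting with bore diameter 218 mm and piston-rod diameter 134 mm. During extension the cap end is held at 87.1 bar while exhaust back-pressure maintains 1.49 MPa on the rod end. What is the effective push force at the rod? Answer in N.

Cap-side area A_cap = π/4 × (218 mm)² = 37330 mm^2
Rod-side annular area A_ann = π/4 × (218² − 134²) = 23220 mm^2
Net thrust = P_cap·A_cap − P_rod·A_ann = 3.251e5 N − 34600 N

F ≈ 2.91e5 N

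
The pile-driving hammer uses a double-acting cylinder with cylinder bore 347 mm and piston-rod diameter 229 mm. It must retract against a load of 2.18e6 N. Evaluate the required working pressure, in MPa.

P ≈ 40.8 MPa

Rod-side annular area A_ann = π/4 × (347² − 229²) = 53380 mm^2
Retraction: pressure acts on the annular area.
P = F / A = 2.18e6 N / A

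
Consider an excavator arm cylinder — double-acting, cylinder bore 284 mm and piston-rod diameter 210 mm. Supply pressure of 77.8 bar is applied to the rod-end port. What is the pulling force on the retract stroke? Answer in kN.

Rod-side annular area A_ann = π/4 × (284² − 210²) = 28710 mm^2
On retraction the pressure acts on the annular area (bore minus rod).
F = P × A_ann

F ≈ 223 kN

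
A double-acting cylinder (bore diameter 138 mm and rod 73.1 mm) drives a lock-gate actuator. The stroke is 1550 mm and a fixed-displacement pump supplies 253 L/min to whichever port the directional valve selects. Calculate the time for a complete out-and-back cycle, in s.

t ≈ 9.45 s

Cap-side area A_cap = π/4 × (138 mm)² = 14960 mm^2
Rod-side annular area A_ann = π/4 × (138² − 73.1²) = 10760 mm^2
t_ext = A_cap·L/Q = 5.498 s
t_ret = A_ann·L/Q = 3.955 s
t_cycle = t_ext + t_ret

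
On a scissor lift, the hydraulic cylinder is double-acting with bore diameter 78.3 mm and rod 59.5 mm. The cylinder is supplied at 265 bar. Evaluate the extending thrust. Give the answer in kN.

F ≈ 128 kN

Cap-side area A_cap = π/4 × (78.3 mm)² = 4815 mm^2
F = P × A_cap = 265 bar × A_cap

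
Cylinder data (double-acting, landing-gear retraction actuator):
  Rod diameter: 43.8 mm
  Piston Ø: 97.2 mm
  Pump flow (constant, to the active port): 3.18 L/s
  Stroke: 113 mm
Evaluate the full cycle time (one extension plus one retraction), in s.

Cap-side area A_cap = π/4 × (97.2 mm)² = 7420 mm^2
Rod-side annular area A_ann = π/4 × (97.2² − 43.8²) = 5914 mm^2
t_ext = A_cap·L/Q = 0.2637 s
t_ret = A_ann·L/Q = 0.2101 s
t_cycle = t_ext + t_ret

t ≈ 0.474 s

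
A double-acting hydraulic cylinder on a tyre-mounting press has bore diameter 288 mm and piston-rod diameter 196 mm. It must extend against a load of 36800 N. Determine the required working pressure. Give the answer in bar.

P ≈ 5.65 bar

Cap-side area A_cap = π/4 × (288 mm)² = 65140 mm^2
P = F / A = 36800 N / A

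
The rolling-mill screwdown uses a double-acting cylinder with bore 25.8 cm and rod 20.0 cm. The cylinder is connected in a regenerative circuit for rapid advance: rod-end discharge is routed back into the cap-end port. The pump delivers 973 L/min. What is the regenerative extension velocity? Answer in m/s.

v ≈ 0.516 m/s

In regeneration the rod-end outflow joins the pump flow into the cap end, so the net volume the pump must supply per unit advance equals the rod cross-section area.
Rod cross-section A_rod = π/4 × (20.0 cm)² = 314.2 cm^2
v = Q_pump / A_rod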